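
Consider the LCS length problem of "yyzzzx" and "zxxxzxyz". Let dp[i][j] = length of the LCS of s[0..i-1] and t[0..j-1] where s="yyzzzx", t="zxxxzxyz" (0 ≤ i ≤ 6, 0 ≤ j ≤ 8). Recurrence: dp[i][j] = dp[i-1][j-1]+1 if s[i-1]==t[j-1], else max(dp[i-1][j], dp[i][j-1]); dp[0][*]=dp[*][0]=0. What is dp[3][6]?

1

   ''  z  x  x  x  z  x  y  z
''  0  0  0  0  0  0  0  0  0
 y  0  0  0  0  0  0  0  1  1
 y  0  0  0  0  0  0  0  1  1
 z  0  1  1  1  1  1  1  1  2
 z  0  1  1  1  1  2  2  2  2
 z  0  1  1  1  1  2  2  2  3
 x  0  1  2  2  2  2  3  3  3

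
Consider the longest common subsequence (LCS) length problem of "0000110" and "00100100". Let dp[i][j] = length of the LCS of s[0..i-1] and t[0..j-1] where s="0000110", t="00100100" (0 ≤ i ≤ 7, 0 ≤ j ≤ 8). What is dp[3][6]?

   ''  0  0  1  0  0  1  0  0
''  0  0  0  0  0  0  0  0  0
 0  0  1  1  1  1  1  1  1  1
 0  0  1  2  2  2  2  2  2  2
 0  0  1  2  2  3  3  3  3  3
 0  0  1  2  2  3  4  4  4  4
 1  0  1  2  3  3  4  5  5  5
 1  0  1  2  3  3  4  5  5  5
 0  0  1  2  3  4  4  5  6  6

3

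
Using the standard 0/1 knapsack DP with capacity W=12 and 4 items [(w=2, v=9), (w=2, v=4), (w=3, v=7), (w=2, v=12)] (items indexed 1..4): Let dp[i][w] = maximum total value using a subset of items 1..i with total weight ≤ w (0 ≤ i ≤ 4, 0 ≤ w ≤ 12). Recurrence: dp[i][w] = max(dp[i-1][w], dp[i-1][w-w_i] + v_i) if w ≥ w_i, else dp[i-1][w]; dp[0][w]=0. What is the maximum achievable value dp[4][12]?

i\w   0   1   2   3   4   5   6   7   8   9  10  11  12
  0   0   0   0   0   0   0   0   0   0   0   0   0   0
  1   0   0   9   9   9   9   9   9   9   9   9   9   9
  2   0   0   9   9  13  13  13  13  13  13  13  13  13
  3   0   0   9   9  13  16  16  20  20  20  20  20  20
  4   0   0  12  12  21  21  25  28  28  32  32  32  32

32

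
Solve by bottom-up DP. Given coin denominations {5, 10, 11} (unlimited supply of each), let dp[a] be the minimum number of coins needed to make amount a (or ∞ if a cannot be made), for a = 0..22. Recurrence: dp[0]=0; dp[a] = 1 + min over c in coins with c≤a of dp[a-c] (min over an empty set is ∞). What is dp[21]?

 a  0  1  2  3  4  5  6  7  8  9 10 11 12 13 14 15 16 17 18 19 20 21 22
dp  0  -  -  -  -  1  -  -  -  -  1  1  -  -  -  2  2  -  -  -  2  2  2
(- denotes ∞ / unreachable)

2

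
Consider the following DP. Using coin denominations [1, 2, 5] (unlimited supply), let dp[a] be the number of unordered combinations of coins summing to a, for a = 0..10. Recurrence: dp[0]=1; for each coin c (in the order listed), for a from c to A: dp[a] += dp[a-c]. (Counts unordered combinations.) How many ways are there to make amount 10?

10

after  coin     0     1     2     3     4     5     6     7     8     9    10
          1     1     1     1     1     1     1     1     1     1     1     1
          2     1     1     2     2     3     3     4     4     5     5     6
          5     1     1     2     2     3     4     5     6     7     8    10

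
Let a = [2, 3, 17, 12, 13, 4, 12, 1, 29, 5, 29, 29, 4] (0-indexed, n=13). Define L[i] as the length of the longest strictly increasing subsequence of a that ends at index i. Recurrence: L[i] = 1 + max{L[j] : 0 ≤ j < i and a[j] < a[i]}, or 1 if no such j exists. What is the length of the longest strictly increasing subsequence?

   i    0    1    2    3    4    5    6    7    8    9   10   11   12
a[i]    2    3   17   12   13    4   12    1   29    5   29   29    4
L[i]    1    2    3    3    4    3    4    1    5    4    5    5    3

5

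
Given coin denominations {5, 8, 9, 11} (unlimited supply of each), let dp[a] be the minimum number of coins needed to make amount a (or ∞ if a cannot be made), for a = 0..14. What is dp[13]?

2

 a  0  1  2  3  4  5  6  7  8  9 10 11 12 13 14
dp  0  -  -  -  -  1  -  -  1  1  2  1  -  2  2
(- denotes ∞ / unreachable)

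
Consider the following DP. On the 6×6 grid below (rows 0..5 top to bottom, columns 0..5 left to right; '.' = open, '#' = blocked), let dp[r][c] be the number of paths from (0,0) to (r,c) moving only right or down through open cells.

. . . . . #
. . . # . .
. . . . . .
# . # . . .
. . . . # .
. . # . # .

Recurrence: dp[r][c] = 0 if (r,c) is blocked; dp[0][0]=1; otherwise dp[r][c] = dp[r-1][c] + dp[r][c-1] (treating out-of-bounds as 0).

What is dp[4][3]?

9

r\c   0   1   2   3   4   5
  0   1   1   1   1   1   0
  1   1   2   3   0   1   1
  2   1   3   6   6   7   8
  3   0   3   0   6  13  21
  4   0   3   3   9   0  21
  5   0   3   0   9   0  21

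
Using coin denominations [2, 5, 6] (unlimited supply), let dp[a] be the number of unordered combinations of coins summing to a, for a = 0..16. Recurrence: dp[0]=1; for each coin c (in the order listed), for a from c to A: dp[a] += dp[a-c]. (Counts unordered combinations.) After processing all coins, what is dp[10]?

3

after  coin     0     1     2     3     4     5     6     7     8     9    10    11    12    13    14    15    16
          2     1     0     1     0     1     0     1     0     1     0     1     0     1     0     1     0     1
          5     1     0     1     0     1     1     1     1     1     1     2     1     2     1     2     2     2
          6     1     0     1     0     1     1     2     1     2     1     3     2     4     2     4     3     5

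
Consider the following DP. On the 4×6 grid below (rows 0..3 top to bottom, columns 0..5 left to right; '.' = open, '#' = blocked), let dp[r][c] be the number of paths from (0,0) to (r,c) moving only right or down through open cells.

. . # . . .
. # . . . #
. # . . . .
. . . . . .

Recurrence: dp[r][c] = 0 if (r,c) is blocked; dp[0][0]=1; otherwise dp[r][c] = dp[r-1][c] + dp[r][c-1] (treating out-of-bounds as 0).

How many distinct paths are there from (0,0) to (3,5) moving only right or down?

1

r\c   0   1   2   3   4   5
  0   1   1   0   0   0   0
  1   1   0   0   0   0   0
  2   1   0   0   0   0   0
  3   1   1   1   1   1   1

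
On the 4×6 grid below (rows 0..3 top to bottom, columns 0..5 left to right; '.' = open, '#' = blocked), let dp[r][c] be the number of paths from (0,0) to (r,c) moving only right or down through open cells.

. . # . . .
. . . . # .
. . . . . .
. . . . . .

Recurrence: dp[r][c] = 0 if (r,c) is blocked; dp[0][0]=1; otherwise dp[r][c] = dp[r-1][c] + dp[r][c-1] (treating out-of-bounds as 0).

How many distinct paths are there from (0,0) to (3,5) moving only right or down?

r\c   0   1   2   3   4   5
  0   1   1   0   0   0   0
  1   1   2   2   2   0   0
  2   1   3   5   7   7   7
  3   1   4   9  16  23  30

30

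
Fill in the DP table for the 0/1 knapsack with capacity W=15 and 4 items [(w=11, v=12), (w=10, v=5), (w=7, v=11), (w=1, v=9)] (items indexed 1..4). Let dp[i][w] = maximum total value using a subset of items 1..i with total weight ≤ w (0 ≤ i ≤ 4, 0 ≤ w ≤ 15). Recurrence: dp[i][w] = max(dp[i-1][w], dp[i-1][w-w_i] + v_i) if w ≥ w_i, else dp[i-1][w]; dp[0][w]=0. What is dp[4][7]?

11

i\w   0   1   2   3   4   5   6   7   8   9  10  11  12  13  14  15
  0   0   0   0   0   0   0   0   0   0   0   0   0   0   0   0   0
  1   0   0   0   0   0   0   0   0   0   0   0  12  12  12  12  12
  2   0   0   0   0   0   0   0   0   0   0   5  12  12  12  12  12
  3   0   0   0   0   0   0   0  11  11  11  11  12  12  12  12  12
  4   0   9   9   9   9   9   9  11  20  20  20  20  21  21  21  21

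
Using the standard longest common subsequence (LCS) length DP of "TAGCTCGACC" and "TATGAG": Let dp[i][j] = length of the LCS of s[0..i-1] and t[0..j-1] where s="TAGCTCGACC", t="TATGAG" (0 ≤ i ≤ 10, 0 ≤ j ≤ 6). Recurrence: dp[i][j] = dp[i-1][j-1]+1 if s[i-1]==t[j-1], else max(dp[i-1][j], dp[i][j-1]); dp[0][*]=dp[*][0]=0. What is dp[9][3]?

   ''  T  A  T  G  A  G
''  0  0  0  0  0  0  0
 T  0  1  1  1  1  1  1
 A  0  1  2  2  2  2  2
 G  0  1  2  2  3  3  3
 C  0  1  2  2  3  3  3
 T  0  1  2  3  3  3  3
 C  0  1  2  3  3  3  3
 G  0  1  2  3  4  4  4
 A  0  1  2  3  4  5  5
 C  0  1  2  3  4  5  5
 C  0  1  2  3  4  5  5

3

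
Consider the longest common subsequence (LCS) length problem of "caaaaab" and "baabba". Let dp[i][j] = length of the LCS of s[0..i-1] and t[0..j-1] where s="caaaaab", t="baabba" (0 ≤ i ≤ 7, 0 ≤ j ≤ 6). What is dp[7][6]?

3

   ''  b  a  a  b  b  a
''  0  0  0  0  0  0  0
 c  0  0  0  0  0  0  0
 a  0  0  1  1  1  1  1
 a  0  0  1  2  2  2  2
 a  0  0  1  2  2  2  3
 a  0  0  1  2  2  2  3
 a  0  0  1  2  2  2  3
 b  0  1  1  2  3  3  3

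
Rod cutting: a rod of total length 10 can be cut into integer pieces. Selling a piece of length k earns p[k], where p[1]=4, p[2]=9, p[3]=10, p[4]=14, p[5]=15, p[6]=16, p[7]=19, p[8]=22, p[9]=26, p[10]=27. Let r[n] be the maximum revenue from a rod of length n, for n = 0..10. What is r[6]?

27

   n    0    1    2    3    4    5    6    7    8    9   10
r[n]    0    4    9   13   18   22   27   31   36   40   45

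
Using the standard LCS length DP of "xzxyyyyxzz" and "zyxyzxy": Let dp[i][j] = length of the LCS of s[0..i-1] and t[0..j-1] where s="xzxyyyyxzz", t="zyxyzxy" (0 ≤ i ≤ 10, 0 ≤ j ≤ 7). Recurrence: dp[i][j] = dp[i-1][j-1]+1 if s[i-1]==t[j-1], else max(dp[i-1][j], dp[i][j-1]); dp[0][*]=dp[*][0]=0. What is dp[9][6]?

4

   ''  z  y  x  y  z  x  y
''  0  0  0  0  0  0  0  0
 x  0  0  0  1  1  1  1  1
 z  0  1  1  1  1  2  2  2
 x  0  1  1  2  2  2  3  3
 y  0  1  2  2  3  3  3  4
 y  0  1  2  2  3  3  3  4
 y  0  1  2  2  3  3  3  4
 y  0  1  2  2  3  3  3  4
 x  0  1  2  3  3  3  4  4
 z  0  1  2  3  3  4  4  4
 z  0  1  2  3  3  4  4  4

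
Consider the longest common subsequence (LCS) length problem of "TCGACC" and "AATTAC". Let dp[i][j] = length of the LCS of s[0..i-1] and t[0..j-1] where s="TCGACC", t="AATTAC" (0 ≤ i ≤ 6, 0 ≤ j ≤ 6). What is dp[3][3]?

1

   ''  A  A  T  T  A  C
''  0  0  0  0  0  0  0
 T  0  0  0  1  1  1  1
 C  0  0  0  1  1  1  2
 G  0  0  0  1  1  1  2
 A  0  1  1  1  1  2  2
 C  0  1  1  1  1  2  3
 C  0  1  1  1  1  2  3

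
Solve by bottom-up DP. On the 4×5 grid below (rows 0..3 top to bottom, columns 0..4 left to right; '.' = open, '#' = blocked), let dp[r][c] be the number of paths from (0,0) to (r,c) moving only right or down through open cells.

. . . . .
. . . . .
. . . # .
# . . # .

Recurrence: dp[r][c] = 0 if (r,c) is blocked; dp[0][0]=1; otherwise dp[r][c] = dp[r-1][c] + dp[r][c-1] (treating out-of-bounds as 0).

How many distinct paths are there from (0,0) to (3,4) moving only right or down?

r\c   0   1   2   3   4
  0   1   1   1   1   1
  1   1   2   3   4   5
  2   1   3   6   0   5
  3   0   3   9   0   5

5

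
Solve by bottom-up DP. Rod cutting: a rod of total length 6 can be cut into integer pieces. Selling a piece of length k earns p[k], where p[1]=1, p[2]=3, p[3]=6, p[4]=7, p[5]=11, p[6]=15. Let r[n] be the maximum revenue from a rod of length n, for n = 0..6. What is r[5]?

11

   n    0    1    2    3    4    5    6
r[n]    0    1    3    6    7   11   15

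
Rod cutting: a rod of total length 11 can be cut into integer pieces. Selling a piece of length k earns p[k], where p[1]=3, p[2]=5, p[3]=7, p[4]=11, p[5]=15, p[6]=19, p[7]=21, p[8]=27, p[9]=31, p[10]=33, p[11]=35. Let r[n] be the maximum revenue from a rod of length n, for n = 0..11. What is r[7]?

22

   n    0    1    2    3    4    5    6    7    8    9   10   11
r[n]    0    3    6    9   12   15   19   22   27   31   34   37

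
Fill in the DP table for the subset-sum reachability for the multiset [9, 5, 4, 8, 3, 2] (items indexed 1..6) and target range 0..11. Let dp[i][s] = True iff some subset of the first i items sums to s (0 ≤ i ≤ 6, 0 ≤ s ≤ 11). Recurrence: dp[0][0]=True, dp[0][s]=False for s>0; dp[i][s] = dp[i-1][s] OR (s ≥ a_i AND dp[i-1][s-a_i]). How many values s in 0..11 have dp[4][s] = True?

5

i\s   0   1   2   3   4   5   6   7   8   9  10  11
  0   T   F   F   F   F   F   F   F   F   F   F   F
  1   T   F   F   F   F   F   F   F   F   T   F   F
  2   T   F   F   F   F   T   F   F   F   T   F   F
  3   T   F   F   F   T   T   F   F   F   T   F   F
  4   T   F   F   F   T   T   F   F   T   T   F   F
  5   T   F   F   T   T   T   F   T   T   T   F   T
  6   T   F   T   T   T   T   T   T   T   T   T   T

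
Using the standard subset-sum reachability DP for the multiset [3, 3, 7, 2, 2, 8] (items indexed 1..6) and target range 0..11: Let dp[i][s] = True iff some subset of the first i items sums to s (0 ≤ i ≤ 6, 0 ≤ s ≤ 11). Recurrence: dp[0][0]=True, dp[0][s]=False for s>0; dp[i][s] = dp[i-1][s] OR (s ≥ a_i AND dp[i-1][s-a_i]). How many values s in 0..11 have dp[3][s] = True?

i\s   0   1   2   3   4   5   6   7   8   9  10  11
  0   T   F   F   F   F   F   F   F   F   F   F   F
  1   T   F   F   T   F   F   F   F   F   F   F   F
  2   T   F   F   T   F   F   T   F   F   F   F   F
  3   T   F   F   T   F   F   T   T   F   F   T   F
  4   T   F   T   T   F   T   T   T   T   T   T   F
  5   T   F   T   T   T   T   T   T   T   T   T   T
  6   T   F   T   T   T   T   T   T   T   T   T   T

5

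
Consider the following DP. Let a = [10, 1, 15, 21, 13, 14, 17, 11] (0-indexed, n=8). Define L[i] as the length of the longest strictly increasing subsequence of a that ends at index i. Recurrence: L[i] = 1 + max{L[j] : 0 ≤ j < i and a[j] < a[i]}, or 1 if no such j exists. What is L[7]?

2

   i    0    1    2    3    4    5    6    7
a[i]   10    1   15   21   13   14   17   11
L[i]    1    1    2    3    2    3    4    2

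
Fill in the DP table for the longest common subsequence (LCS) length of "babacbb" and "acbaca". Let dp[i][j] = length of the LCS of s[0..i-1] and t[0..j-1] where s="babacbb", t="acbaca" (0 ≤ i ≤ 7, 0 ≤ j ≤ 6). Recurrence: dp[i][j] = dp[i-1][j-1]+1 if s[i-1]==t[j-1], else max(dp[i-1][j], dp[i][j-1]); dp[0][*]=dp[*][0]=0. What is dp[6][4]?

3

   ''  a  c  b  a  c  a
''  0  0  0  0  0  0  0
 b  0  0  0  1  1  1  1
 a  0  1  1  1  2  2  2
 b  0  1  1  2  2  2  2
 a  0  1  1  2  3  3  3
 c  0  1  2  2  3  4  4
 b  0  1  2  3  3  4  4
 b  0  1  2  3  3  4  4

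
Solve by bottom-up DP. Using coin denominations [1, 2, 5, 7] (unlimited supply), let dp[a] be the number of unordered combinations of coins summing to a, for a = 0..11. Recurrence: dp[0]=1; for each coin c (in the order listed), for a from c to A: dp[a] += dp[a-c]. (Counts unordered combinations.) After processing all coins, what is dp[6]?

after  coin     0     1     2     3     4     5     6     7     8     9    10    11
          1     1     1     1     1     1     1     1     1     1     1     1     1
          2     1     1     2     2     3     3     4     4     5     5     6     6
          5     1     1     2     2     3     4     5     6     7     8    10    11
          7     1     1     2     2     3     4     5     7     8    10    12    14

5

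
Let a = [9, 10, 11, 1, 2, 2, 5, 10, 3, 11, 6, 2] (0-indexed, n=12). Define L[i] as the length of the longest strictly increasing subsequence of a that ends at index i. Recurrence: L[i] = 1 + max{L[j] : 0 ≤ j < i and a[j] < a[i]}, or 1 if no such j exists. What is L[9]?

5

   i    0    1    2    3    4    5    6    7    8    9   10   11
a[i]    9   10   11    1    2    2    5   10    3   11    6    2
L[i]    1    2    3    1    2    2    3    4    3    5    4    2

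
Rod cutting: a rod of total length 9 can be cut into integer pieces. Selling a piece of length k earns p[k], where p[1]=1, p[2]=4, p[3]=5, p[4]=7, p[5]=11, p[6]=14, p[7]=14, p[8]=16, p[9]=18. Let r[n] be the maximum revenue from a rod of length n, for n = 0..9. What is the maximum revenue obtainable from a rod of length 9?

19

   n    0    1    2    3    4    5    6    7    8    9
r[n]    0    1    4    5    8   11   14   15   18   19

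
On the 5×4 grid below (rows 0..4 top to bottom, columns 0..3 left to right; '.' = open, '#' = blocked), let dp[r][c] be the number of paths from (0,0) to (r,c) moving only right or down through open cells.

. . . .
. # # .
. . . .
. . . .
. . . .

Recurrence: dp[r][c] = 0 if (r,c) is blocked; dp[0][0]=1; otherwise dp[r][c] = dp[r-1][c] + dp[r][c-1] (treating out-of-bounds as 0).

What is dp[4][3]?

r\c   0   1   2   3
  0   1   1   1   1
  1   1   0   0   1
  2   1   1   1   2
  3   1   2   3   5
  4   1   3   6  11

11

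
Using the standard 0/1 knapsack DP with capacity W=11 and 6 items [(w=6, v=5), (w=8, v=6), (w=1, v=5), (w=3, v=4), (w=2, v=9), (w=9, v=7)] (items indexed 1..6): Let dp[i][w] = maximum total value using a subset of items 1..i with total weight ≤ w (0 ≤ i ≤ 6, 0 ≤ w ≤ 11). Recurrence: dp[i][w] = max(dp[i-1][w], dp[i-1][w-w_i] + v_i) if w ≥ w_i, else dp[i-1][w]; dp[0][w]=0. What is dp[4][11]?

14

i\w   0   1   2   3   4   5   6   7   8   9  10  11
  0   0   0   0   0   0   0   0   0   0   0   0   0
  1   0   0   0   0   0   0   5   5   5   5   5   5
  2   0   0   0   0   0   0   5   5   6   6   6   6
  3   0   5   5   5   5   5   5  10  10  11  11  11
  4   0   5   5   5   9   9   9  10  10  11  14  14
  5   0   5   9  14  14  14  18  18  18  19  19  20
  6   0   5   9  14  14  14  18  18  18  19  19  20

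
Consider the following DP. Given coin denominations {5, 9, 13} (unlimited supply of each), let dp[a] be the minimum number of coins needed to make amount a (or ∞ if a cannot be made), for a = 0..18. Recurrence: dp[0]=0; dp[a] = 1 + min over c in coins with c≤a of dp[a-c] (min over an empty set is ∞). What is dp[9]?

1

 a  0  1  2  3  4  5  6  7  8  9 10 11 12 13 14 15 16 17 18
dp  0  -  -  -  -  1  -  -  -  1  2  -  -  1  2  3  -  -  2
(- denotes ∞ / unreachable)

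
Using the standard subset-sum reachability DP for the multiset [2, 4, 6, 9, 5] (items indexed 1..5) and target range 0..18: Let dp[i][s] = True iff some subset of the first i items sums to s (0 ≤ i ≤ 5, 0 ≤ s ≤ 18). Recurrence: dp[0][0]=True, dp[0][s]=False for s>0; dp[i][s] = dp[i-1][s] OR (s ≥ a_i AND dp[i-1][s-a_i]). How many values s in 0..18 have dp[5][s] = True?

i\s   0   1   2   3   4   5   6   7   8   9  10  11  12  13  14  15  16  17  18
  0   T   F   F   F   F   F   F   F   F   F   F   F   F   F   F   F   F   F   F
  1   T   F   T   F   F   F   F   F   F   F   F   F   F   F   F   F   F   F   F
  2   T   F   T   F   T   F   T   F   F   F   F   F   F   F   F   F   F   F   F
  3   T   F   T   F   T   F   T   F   T   F   T   F   T   F   F   F   F   F   F
  4   T   F   T   F   T   F   T   F   T   T   T   T   T   T   F   T   F   T   F
  5   T   F   T   F   T   T   T   T   T   T   T   T   T   T   T   T   T   T   T

17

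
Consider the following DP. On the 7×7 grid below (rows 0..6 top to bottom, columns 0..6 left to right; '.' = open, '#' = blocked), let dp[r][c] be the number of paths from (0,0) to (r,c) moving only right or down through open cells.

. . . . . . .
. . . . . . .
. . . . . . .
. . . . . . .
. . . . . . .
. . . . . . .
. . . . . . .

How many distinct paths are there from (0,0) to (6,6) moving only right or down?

r\c   0   1   2   3   4   5   6
  0   1   1   1   1   1   1   1
  1   1   2   3   4   5   6   7
  2   1   3   6  10  15  21  28
  3   1   4  10  20  35  56  84
  4   1   5  15  35  70 126 210
  5   1   6  21  56 126 252 462
  6   1   7  28  84 210 462 924

924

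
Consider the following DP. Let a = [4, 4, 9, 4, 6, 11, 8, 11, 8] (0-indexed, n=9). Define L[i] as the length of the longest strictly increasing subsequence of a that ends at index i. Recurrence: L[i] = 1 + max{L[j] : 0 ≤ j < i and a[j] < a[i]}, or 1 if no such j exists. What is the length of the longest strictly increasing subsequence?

4

   i    0    1    2    3    4    5    6    7    8
a[i]    4    4    9    4    6   11    8   11    8
L[i]    1    1    2    1    2    3    3    4    3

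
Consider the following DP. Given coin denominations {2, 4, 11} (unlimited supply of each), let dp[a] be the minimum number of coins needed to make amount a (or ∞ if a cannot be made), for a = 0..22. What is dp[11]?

1

 a  0  1  2  3  4  5  6  7  8  9 10 11 12 13 14 15 16 17 18 19 20 21 22
dp  0  -  1  -  1  -  2  -  2  -  3  1  3  2  4  2  4  3  5  3  5  4  2
(- denotes ∞ / unreachable)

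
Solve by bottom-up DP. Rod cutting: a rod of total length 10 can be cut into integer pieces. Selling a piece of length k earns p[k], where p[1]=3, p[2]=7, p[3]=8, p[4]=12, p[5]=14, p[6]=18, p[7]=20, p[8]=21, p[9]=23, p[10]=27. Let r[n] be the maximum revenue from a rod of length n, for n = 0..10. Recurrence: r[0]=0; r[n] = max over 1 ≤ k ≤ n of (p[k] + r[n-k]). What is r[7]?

24

   n    0    1    2    3    4    5    6    7    8    9   10
r[n]    0    3    7   10   14   17   21   24   28   31   35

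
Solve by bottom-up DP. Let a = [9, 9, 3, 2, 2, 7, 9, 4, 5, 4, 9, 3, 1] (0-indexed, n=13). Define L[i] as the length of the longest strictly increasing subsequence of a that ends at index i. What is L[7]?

   i    0    1    2    3    4    5    6    7    8    9   10   11   12
a[i]    9    9    3    2    2    7    9    4    5    4    9    3    1
L[i]    1    1    1    1    1    2    3    2    3    2    4    2    1

2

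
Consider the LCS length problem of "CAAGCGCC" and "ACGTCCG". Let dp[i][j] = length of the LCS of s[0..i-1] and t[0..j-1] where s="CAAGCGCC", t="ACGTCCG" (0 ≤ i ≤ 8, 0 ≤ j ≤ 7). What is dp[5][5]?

   ''  A  C  G  T  C  C  G
''  0  0  0  0  0  0  0  0
 C  0  0  1  1  1  1  1  1
 A  0  1  1  1  1  1  1  1
 A  0  1  1  1  1  1  1  1
 G  0  1  1  2  2  2  2  2
 C  0  1  2  2  2  3  3  3
 G  0  1  2  3  3  3  3  4
 C  0  1  2  3  3  4  4  4
 C  0  1  2  3  3  4  5  5

3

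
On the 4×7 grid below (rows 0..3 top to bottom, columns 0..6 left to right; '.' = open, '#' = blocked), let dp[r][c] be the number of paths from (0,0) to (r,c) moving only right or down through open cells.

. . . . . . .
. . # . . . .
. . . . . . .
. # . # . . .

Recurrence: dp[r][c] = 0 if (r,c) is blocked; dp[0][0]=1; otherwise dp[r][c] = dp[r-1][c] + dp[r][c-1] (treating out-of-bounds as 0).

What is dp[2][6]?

13

r\c   0   1   2   3   4   5   6
  0   1   1   1   1   1   1   1
  1   1   2   0   1   2   3   4
  2   1   3   3   4   6   9  13
  3   1   0   3   0   6  15  28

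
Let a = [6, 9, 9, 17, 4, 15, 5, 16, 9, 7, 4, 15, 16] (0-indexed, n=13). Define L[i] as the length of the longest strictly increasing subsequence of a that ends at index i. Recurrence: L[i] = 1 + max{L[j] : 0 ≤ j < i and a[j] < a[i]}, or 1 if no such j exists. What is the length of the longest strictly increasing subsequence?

5

   i    0    1    2    3    4    5    6    7    8    9   10   11   12
a[i]    6    9    9   17    4   15    5   16    9    7    4   15   16
L[i]    1    2    2    3    1    3    2    4    3    3    1    4    5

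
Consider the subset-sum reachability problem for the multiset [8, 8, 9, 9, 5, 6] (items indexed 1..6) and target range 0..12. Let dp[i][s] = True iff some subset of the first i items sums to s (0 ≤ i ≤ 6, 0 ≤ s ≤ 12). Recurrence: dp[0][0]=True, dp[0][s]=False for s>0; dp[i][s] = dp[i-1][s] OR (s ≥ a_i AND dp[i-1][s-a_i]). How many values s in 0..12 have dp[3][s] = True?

3

i\s   0   1   2   3   4   5   6   7   8   9  10  11  12
  0   T   F   F   F   F   F   F   F   F   F   F   F   F
  1   T   F   F   F   F   F   F   F   T   F   F   F   F
  2   T   F   F   F   F   F   F   F   T   F   F   F   F
  3   T   F   F   F   F   F   F   F   T   T   F   F   F
  4   T   F   F   F   F   F   F   F   T   T   F   F   F
  5   T   F   F   F   F   T   F   F   T   T   F   F   F
  6   T   F   F   F   F   T   T   F   T   T   F   T   F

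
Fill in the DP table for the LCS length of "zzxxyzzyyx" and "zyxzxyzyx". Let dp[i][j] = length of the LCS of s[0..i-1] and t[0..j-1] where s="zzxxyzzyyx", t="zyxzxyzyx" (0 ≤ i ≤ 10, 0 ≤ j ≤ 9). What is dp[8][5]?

   ''  z  y  x  z  x  y  z  y  x
''  0  0  0  0  0  0  0  0  0  0
 z  0  1  1  1  1  1  1  1  1  1
 z  0  1  1  1  2  2  2  2  2  2
 x  0  1  1  2  2  3  3  3  3  3
 x  0  1  1  2  2  3  3  3  3  4
 y  0  1  2  2  2  3  4  4  4  4
 z  0  1  2  2  3  3  4  5  5  5
 z  0  1  2  2  3  3  4  5  5  5
 y  0  1  2  2  3  3  4  5  6  6
 y  0  1  2  2  3  3  4  5  6  6
 x  0  1  2  3  3  4  4  5  6  7

3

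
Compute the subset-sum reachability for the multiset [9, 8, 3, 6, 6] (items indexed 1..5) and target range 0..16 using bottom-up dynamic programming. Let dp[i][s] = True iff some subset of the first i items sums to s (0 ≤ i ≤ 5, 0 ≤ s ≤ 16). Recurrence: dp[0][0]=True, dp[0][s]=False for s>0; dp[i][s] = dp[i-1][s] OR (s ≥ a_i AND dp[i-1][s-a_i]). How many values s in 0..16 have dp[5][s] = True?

i\s   0   1   2   3   4   5   6   7   8   9  10  11  12  13  14  15  16
  0   T   F   F   F   F   F   F   F   F   F   F   F   F   F   F   F   F
  1   T   F   F   F   F   F   F   F   F   T   F   F   F   F   F   F   F
  2   T   F   F   F   F   F   F   F   T   T   F   F   F   F   F   F   F
  3   T   F   F   T   F   F   F   F   T   T   F   T   T   F   F   F   F
  4   T   F   F   T   F   F   T   F   T   T   F   T   T   F   T   T   F
  5   T   F   F   T   F   F   T   F   T   T   F   T   T   F   T   T   F

9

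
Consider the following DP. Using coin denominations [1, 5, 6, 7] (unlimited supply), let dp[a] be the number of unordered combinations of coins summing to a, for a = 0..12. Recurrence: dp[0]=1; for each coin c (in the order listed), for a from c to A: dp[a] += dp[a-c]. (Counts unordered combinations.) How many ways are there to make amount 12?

8

after  coin     0     1     2     3     4     5     6     7     8     9    10    11    12
          1     1     1     1     1     1     1     1     1     1     1     1     1     1
          5     1     1     1     1     1     2     2     2     2     2     3     3     3
          6     1     1     1     1     1     2     3     3     3     3     4     5     6
          7     1     1     1     1     1     2     3     4     4     4     5     6     8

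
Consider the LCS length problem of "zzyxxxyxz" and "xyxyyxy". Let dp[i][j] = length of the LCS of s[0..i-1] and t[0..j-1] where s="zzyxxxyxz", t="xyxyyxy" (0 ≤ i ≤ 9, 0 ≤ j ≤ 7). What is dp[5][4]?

2

   ''  x  y  x  y  y  x  y
''  0  0  0  0  0  0  0  0
 z  0  0  0  0  0  0  0  0
 z  0  0  0  0  0  0  0  0
 y  0  0  1  1  1  1  1  1
 x  0  1  1  2  2  2  2  2
 x  0  1  1  2  2  2  3  3
 x  0  1  1  2  2  2  3  3
 y  0  1  2  2  3  3  3  4
 x  0  1  2  3  3  3  4  4
 z  0  1  2  3  3  3  4  4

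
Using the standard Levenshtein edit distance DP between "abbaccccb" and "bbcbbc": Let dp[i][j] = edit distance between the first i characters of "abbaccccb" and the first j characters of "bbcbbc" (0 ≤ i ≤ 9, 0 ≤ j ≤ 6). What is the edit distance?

   ''  b  b  c  b  b  c
''  0  1  2  3  4  5  6
 a  1  1  2  3  4  5  6
 b  2  1  1  2  3  4  5
 b  3  2  1  2  2  3  4
 a  4  3  2  2  3  3  4
 c  5  4  3  2  3  4  3
 c  6  5  4  3  3  4  4
 c  7  6  5  4  4  4  4
 c  8  7  6  5  5  5  4
 b  9  8  7  6  5  5  5

5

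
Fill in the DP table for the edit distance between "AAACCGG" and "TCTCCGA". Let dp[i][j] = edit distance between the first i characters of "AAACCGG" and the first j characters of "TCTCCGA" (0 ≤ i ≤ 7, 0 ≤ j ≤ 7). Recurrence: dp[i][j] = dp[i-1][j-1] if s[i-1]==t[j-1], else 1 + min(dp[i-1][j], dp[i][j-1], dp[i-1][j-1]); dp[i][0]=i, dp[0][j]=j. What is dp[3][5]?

   ''  T  C  T  C  C  G  A
''  0  1  2  3  4  5  6  7
 A  1  1  2  3  4  5  6  6
 A  2  2  2  3  4  5  6  6
 A  3  3  3  3  4  5  6  6
 C  4  4  3  4  3  4  5  6
 C  5  5  4  4  4  3  4  5
 G  6  6  5  5  5  4  3  4
 G  7  7  6  6  6  5  4  4

5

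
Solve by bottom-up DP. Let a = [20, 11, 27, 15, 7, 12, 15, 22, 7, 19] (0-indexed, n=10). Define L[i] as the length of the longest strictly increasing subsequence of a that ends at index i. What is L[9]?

4

   i    0    1    2    3    4    5    6    7    8    9
a[i]   20   11   27   15    7   12   15   22    7   19
L[i]    1    1    2    2    1    2    3    4    1    4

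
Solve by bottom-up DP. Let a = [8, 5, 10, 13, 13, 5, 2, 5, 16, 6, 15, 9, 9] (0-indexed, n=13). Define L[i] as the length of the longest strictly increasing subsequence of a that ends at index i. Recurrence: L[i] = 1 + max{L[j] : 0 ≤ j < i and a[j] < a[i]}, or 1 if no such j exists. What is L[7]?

2

   i    0    1    2    3    4    5    6    7    8    9   10   11   12
a[i]    8    5   10   13   13    5    2    5   16    6   15    9    9
L[i]    1    1    2    3    3    1    1    2    4    3    4    4    4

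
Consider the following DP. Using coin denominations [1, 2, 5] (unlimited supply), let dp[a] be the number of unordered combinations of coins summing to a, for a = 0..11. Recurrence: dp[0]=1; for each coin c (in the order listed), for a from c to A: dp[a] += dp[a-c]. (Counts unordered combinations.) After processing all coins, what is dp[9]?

8

after  coin     0     1     2     3     4     5     6     7     8     9    10    11
          1     1     1     1     1     1     1     1     1     1     1     1     1
          2     1     1     2     2     3     3     4     4     5     5     6     6
          5     1     1     2     2     3     4     5     6     7     8    10    11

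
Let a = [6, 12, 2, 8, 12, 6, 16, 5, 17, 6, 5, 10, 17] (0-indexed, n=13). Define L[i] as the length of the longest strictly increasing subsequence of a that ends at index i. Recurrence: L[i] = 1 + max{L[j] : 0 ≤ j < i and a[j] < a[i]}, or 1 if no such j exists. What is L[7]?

2

   i    0    1    2    3    4    5    6    7    8    9   10   11   12
a[i]    6   12    2    8   12    6   16    5   17    6    5   10   17
L[i]    1    2    1    2    3    2    4    2    5    3    2    4    5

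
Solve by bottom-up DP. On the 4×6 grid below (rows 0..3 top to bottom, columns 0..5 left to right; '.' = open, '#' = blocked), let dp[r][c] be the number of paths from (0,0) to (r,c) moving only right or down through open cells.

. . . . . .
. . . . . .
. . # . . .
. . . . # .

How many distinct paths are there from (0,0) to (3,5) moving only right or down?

15

r\c   0   1   2   3   4   5
  0   1   1   1   1   1   1
  1   1   2   3   4   5   6
  2   1   3   0   4   9  15
  3   1   4   4   8   0  15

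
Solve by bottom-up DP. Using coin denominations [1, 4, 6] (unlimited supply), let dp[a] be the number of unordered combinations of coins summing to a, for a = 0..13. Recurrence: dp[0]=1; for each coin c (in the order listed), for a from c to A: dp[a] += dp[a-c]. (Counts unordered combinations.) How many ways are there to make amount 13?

7

after  coin     0     1     2     3     4     5     6     7     8     9    10    11    12    13
          1     1     1     1     1     1     1     1     1     1     1     1     1     1     1
          4     1     1     1     1     2     2     2     2     3     3     3     3     4     4
          6     1     1     1     1     2     2     3     3     4     4     5     5     7     7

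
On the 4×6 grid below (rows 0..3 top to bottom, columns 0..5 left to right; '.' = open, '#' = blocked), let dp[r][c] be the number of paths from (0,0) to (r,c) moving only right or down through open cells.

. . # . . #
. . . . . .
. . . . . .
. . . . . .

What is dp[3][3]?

16

r\c   0   1   2   3   4   5
  0   1   1   0   0   0   0
  1   1   2   2   2   2   2
  2   1   3   5   7   9  11
  3   1   4   9  16  25  36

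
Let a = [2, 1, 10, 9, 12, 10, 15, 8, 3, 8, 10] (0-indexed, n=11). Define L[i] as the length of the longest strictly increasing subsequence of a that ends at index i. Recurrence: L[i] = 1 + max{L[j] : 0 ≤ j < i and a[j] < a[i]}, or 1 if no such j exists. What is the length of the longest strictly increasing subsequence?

   i    0    1    2    3    4    5    6    7    8    9   10
a[i]    2    1   10    9   12   10   15    8    3    8   10
L[i]    1    1    2    2    3    3    4    2    2    3    4

4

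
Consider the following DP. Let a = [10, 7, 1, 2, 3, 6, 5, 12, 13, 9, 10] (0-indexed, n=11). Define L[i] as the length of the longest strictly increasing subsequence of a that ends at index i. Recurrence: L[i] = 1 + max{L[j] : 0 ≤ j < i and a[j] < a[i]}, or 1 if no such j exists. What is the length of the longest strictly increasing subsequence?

6

   i    0    1    2    3    4    5    6    7    8    9   10
a[i]   10    7    1    2    3    6    5   12   13    9   10
L[i]    1    1    1    2    3    4    4    5    6    5    6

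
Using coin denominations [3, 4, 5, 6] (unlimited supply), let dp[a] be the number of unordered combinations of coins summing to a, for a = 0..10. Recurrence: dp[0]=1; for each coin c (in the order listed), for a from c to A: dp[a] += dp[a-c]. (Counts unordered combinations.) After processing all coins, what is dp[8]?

2

after  coin     0     1     2     3     4     5     6     7     8     9    10
          3     1     0     0     1     0     0     1     0     0     1     0
          4     1     0     0     1     1     0     1     1     1     1     1
          5     1     0     0     1     1     1     1     1     2     2     2
          6     1     0     0     1     1     1     2     1     2     3     3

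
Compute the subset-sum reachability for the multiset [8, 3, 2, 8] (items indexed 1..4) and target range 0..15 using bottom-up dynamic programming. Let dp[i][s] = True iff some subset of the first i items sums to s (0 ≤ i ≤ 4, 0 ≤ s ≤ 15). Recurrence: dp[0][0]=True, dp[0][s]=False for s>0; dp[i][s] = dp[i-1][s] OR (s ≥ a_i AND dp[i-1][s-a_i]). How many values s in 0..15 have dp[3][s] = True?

i\s   0   1   2   3   4   5   6   7   8   9  10  11  12  13  14  15
  0   T   F   F   F   F   F   F   F   F   F   F   F   F   F   F   F
  1   T   F   F   F   F   F   F   F   T   F   F   F   F   F   F   F
  2   T   F   F   T   F   F   F   F   T   F   F   T   F   F   F   F
  3   T   F   T   T   F   T   F   F   T   F   T   T   F   T   F   F
  4   T   F   T   T   F   T   F   F   T   F   T   T   F   T   F   F

8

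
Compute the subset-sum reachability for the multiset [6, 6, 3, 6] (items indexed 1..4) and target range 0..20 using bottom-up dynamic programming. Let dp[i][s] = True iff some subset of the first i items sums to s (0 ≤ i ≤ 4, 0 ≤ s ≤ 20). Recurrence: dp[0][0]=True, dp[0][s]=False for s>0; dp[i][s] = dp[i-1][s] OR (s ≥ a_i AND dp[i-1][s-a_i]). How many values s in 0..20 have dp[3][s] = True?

i\s   0   1   2   3   4   5   6   7   8   9  10  11  12  13  14  15  16  17  18  19  20
  0   T   F   F   F   F   F   F   F   F   F   F   F   F   F   F   F   F   F   F   F   F
  1   T   F   F   F   F   F   T   F   F   F   F   F   F   F   F   F   F   F   F   F   F
  2   T   F   F   F   F   F   T   F   F   F   F   F   T   F   F   F   F   F   F   F   F
  3   T   F   F   T   F   F   T   F   F   T   F   F   T   F   F   T   F   F   F   F   F
  4   T   F   F   T   F   F   T   F   F   T   F   F   T   F   F   T   F   F   T   F   F

6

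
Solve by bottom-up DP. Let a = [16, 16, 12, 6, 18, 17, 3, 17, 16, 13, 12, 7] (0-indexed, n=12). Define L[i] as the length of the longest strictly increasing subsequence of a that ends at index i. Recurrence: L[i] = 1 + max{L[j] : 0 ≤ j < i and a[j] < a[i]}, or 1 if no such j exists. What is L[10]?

   i    0    1    2    3    4    5    6    7    8    9   10   11
a[i]   16   16   12    6   18   17    3   17   16   13   12    7
L[i]    1    1    1    1    2    2    1    2    2    2    2    2

2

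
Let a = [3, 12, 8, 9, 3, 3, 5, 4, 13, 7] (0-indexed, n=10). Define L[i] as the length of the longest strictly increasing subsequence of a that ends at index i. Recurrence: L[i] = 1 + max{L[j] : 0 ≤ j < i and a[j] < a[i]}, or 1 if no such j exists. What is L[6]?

2

   i    0    1    2    3    4    5    6    7    8    9
a[i]    3   12    8    9    3    3    5    4   13    7
L[i]    1    2    2    3    1    1    2    2    4    3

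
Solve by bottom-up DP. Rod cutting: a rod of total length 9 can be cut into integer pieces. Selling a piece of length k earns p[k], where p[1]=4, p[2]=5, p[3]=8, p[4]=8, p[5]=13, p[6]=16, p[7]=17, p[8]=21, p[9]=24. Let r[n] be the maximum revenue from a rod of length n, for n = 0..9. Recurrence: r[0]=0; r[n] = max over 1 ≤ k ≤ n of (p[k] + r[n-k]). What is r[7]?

28

   n    0    1    2    3    4    5    6    7    8    9
r[n]    0    4    8   12   16   20   24   28   32   36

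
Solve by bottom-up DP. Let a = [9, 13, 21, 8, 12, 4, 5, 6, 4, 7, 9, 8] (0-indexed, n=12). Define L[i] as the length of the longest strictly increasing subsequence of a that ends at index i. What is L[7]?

3

   i    0    1    2    3    4    5    6    7    8    9   10   11
a[i]    9   13   21    8   12    4    5    6    4    7    9    8
L[i]    1    2    3    1    2    1    2    3    1    4    5    5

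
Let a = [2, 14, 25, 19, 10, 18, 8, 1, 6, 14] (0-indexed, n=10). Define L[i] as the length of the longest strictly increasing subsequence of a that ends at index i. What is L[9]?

3

   i    0    1    2    3    4    5    6    7    8    9
a[i]    2   14   25   19   10   18    8    1    6   14
L[i]    1    2    3    3    2    3    2    1    2    3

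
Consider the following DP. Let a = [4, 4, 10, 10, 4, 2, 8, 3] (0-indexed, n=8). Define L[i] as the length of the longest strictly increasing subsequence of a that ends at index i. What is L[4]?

1

   i    0    1    2    3    4    5    6    7
a[i]    4    4   10   10    4    2    8    3
L[i]    1    1    2    2    1    1    2    2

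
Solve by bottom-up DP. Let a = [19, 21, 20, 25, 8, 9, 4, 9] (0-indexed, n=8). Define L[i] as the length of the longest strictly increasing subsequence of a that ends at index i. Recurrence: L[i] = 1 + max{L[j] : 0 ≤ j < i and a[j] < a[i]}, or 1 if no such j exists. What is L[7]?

   i    0    1    2    3    4    5    6    7
a[i]   19   21   20   25    8    9    4    9
L[i]    1    2    2    3    1    2    1    2

2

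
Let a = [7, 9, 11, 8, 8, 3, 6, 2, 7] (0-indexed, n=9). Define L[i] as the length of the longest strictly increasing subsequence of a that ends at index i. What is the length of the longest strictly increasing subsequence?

   i    0    1    2    3    4    5    6    7    8
a[i]    7    9   11    8    8    3    6    2    7
L[i]    1    2    3    2    2    1    2    1    3

3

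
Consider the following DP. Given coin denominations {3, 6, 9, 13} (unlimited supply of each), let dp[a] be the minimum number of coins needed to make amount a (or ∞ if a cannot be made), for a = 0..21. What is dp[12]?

 a  0  1  2  3  4  5  6  7  8  9 10 11 12 13 14 15 16 17 18 19 20 21
dp  0  -  -  1  -  -  1  -  -  1  -  -  2  1  -  2  2  -  2  2  -  3
(- denotes ∞ / unreachable)

2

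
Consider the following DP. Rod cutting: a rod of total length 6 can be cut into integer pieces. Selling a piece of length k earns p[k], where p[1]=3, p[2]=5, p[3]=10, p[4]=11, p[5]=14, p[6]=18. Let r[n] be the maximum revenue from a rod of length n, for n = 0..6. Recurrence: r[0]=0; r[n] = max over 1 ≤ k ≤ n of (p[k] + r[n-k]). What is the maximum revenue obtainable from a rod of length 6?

   n    0    1    2    3    4    5    6
r[n]    0    3    6   10   13   16   20

20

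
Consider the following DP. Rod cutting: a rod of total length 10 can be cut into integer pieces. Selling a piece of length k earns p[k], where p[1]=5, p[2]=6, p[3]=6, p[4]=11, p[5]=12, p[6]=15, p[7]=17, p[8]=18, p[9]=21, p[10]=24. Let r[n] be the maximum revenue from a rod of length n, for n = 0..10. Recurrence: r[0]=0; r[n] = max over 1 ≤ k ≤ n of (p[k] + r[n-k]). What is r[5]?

25

   n    0    1    2    3    4    5    6    7    8    9   10
r[n]    0    5   10   15   20   25   30   35   40   45   50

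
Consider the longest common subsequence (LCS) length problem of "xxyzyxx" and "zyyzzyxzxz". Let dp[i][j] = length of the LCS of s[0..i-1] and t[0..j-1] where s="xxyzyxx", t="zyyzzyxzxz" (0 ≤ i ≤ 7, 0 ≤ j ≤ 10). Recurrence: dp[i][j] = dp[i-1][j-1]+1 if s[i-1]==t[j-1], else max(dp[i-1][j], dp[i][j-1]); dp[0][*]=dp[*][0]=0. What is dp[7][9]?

5

   ''  z  y  y  z  z  y  x  z  x  z
''  0  0  0  0  0  0  0  0  0  0  0
 x  0  0  0  0  0  0  0  1  1  1  1
 x  0  0  0  0  0  0  0  1  1  2  2
 y  0  0  1  1  1  1  1  1  1  2  2
 z  0  1  1  1  2  2  2  2  2  2  3
 y  0  1  2  2  2  2  3  3  3  3  3
 x  0  1  2  2  2  2  3  4  4  4  4
 x  0  1  2  2  2  2  3  4  4  5  5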